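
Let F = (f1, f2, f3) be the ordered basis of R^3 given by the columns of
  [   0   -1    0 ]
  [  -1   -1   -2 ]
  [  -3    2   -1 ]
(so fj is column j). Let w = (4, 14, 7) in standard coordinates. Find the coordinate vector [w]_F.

(-4, -4, -3)

We seek scalars with c_1 f1 + ... + c_3 f3 = w; equivalently solve M c = w where the columns of M are f1, ..., f3.
Row-reducing the augmented matrix [M | w] gives c = (-4, -4, -3).
Check: -4f1 - 4f2 - 3f3 = (4, 14, 7).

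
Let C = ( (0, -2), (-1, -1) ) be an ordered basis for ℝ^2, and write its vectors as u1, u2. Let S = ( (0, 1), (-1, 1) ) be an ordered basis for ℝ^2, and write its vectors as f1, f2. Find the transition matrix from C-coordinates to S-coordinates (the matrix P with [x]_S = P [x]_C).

[[-2, -2], [0, 1]]

Let M have columns uj and N have columns fj. Then for every x, N [x]_S = x = M [x]_C, so P = N^(-1) M.
Since det N = 1, N^(-1) has integer entries; multiplying gives P = [[-2, -2], [0, 1]].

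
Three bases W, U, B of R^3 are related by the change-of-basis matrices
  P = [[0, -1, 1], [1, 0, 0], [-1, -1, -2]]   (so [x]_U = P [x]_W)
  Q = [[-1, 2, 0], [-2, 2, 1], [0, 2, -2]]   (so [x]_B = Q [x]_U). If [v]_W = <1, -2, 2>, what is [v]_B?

Apply P to get U-coordinates <4, 1, -3>, then Q to get B-coordinates.
The result is [v]_B = <-2, -9, 8>.

<-2, -9, 8>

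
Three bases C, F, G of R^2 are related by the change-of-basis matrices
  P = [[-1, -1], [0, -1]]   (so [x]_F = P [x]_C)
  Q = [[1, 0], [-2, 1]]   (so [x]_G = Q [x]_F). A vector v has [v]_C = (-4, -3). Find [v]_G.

Apply P to get F-coordinates (7, 3), then Q to get G-coordinates.
The result is [v]_G = (7, -11).

(7, -11)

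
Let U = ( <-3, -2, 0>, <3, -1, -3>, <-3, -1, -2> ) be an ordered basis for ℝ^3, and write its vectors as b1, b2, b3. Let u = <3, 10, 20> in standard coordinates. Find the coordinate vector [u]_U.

Write u = c_1 b1 + ... + c_3 b3 and solve for the c_i.
Gaussian elimination on [M | u] yields c = (-1, -4, -4).
Check: -b1 - 4b2 - 4b3 = <3, 10, 20>.

<-1, -4, -4>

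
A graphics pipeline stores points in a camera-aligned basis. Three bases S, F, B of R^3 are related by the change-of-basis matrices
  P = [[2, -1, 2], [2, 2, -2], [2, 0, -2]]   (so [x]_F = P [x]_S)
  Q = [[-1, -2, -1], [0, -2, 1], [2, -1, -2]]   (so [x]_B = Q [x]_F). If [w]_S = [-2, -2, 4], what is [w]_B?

[38, 20, 52]

Composing the changes, [w]_B = Q P [w]_S.
Q P = [[-8, -3, 4], [-2, -4, 2], [-2, -4, 10]]; applying this to [-2, -2, 4] gives [38, 20, 52].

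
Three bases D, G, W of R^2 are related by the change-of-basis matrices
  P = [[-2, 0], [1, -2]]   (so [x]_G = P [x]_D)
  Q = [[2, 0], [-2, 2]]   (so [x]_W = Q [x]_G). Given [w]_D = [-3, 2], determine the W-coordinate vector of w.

Apply P to get G-coordinates [6, -7], then Q to get W-coordinates.
The result is [w]_W = [12, -26].

[12, -26]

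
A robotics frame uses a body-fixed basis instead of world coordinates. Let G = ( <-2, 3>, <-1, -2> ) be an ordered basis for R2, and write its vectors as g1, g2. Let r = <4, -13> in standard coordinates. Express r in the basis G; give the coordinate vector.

<-3, 2>

[r]_G is the unique c with M c = r, where M has columns g1, g2.
System: -2c_1 - c_2 = 4, 3c_1 - 2c_2 = -13; solving gives c_1 = -3, c_2 = 2.
Check: -3g1 + 2g2 = <4, -13>.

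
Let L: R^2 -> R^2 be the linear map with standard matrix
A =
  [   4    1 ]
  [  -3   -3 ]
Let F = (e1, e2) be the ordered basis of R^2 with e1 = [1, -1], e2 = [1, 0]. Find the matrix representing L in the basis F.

[[0, 3], [3, 1]]

Let P have columns e1, e2. Then [L]_F = P^(-1) A P.
Here det P = 1, so P^(-1) is integer; computing A P first and then P^(-1)(A P) gives [[0, 3], [3, 1]].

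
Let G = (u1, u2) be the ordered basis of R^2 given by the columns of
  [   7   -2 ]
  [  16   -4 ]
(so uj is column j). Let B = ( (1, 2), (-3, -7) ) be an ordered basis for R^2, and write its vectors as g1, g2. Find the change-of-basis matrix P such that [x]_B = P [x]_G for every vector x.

Column j of P is [uj]_B, since P maps G-coordinates to B-coordinates.
Expressing u1 in B: u1 = g1 - 2g2, so column 1 of P is (1, -2).
Doing the same for each uj gives P = [[1, -2], [-2, 0]].

[[1, -2], [-2, 0]]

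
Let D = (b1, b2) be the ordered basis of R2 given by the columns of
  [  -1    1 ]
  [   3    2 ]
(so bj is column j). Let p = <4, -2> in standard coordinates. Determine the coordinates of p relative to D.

<-2, 2>

[p]_D is the unique c with M c = p, where M has columns b1, b2.
System: -c_1 + c_2 = 4, 3c_1 + 2c_2 = -2; solving gives c_1 = -2, c_2 = 2.
Check: -2b1 + 2b2 = <4, -2>.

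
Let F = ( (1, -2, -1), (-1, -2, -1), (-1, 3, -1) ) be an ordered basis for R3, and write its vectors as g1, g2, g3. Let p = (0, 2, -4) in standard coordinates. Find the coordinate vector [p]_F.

(2, 0, 2)

Write p = c_1 g1 + ... + c_3 g3 and solve for the c_i.
Solving this 3x3 system gives c = (2, 0, 2).
Check: 2g1 + 0·g2 + 2g3 = (0, 2, -4).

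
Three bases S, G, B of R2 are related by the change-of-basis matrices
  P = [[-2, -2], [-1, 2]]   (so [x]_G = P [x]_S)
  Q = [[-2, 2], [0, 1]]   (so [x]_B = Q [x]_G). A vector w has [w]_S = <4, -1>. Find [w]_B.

First [w]_G = P [w]_S = <-6, -6>.
Then [w]_B = Q [w]_G = <0, -6>.

<0, -6>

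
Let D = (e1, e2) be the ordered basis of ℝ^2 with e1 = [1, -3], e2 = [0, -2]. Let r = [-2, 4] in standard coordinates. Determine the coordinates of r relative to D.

[-2, 1]

[r]_D is the unique c with M c = r, where M has columns e1, e2.
System: c_1 + 0c_2 = -2, -3c_1 - 2c_2 = 4; solving gives c_1 = -2, c_2 = 1.
Check: -2e1 + e2 = [-2, 4].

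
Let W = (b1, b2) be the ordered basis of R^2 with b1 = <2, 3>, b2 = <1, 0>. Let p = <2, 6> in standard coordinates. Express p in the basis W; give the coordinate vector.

[p]_W is the unique c with M c = p, where M has columns b1, b2.
System: 2c_1 + c_2 = 2, 3c_1 + 0c_2 = 6; solving gives c_1 = 2, c_2 = -2.
Check: 2b1 - 2b2 = <2, 6>.

<2, -2>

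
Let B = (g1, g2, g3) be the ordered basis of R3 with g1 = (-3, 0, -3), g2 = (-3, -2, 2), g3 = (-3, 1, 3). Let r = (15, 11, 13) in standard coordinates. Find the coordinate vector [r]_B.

(-4, -4, 3)

[r]_B is the unique c with M c = r, where M has columns g1, ..., g3.
Solving this 3x3 system gives c = (-4, -4, 3).
Check: -4g1 - 4g2 + 3g3 = (15, 11, 13).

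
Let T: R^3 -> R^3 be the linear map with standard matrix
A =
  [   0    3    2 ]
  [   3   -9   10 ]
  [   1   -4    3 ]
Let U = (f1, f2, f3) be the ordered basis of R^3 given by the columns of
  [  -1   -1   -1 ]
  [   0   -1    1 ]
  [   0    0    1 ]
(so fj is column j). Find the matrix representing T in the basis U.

[[-1, 3, -3], [2, -3, 0], [-1, 3, -2]]

Let P have columns f1, ..., f3. Then [T]_U = P^(-1) A P.
Here det P = 1, so P^(-1) is integer; computing A P first and then P^(-1)(A P) gives [[-1, 3, -3], [2, -3, 0], [-1, 3, -2]].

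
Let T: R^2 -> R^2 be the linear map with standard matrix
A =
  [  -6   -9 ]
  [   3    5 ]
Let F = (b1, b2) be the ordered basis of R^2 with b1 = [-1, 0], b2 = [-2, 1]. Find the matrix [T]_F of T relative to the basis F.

With P the matrix whose columns are b1, b2, [T]_F = P^(-1) A P.
Column by column: T(b1) = A b1 = [6, -3]; its F-coordinates [0, -3] give column 1.
Continuing for each basis vector yields [T]_F = [[0, -1], [-3, -1]].

[[0, -1], [-3, -1]]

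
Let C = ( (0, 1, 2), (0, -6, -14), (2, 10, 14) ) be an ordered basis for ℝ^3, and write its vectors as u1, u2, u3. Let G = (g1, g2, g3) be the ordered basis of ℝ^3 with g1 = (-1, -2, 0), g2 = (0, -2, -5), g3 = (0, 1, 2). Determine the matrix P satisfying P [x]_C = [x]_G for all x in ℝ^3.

[[0, 0, -2], [0, 2, -2], [1, -2, 2]]

Take x = uj: its C-coordinates are the j-th standard unit vector, so P e_j — column j of P — equals [uj]_G.
u1 = 0·g1 + 0·g2 + g3, giving column 1 = (0, 0, 1); repeating for each j gives P = [[0, 0, -2], [0, 2, -2], [1, -2, 2]].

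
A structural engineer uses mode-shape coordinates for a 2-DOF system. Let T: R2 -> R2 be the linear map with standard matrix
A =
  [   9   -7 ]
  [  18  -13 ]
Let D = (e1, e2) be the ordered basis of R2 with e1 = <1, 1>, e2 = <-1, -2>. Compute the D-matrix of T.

The j-th column of [T]_D is [T(ej)]_D.
T(e1) = A e1 = <2, 5> = -e1 - 3e2, so column 1 is <-1, -3>.
Repeating for e2 and assembling the columns gives [[-1, 2], [-3, -3]].

[[-1, 2], [-3, -3]]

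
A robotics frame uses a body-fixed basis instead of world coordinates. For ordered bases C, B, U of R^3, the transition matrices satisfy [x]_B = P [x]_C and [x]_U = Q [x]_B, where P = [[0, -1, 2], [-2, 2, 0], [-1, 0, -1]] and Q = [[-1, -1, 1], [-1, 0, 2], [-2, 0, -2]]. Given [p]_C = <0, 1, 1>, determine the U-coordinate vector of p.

<-4, -3, 0>

Apply P to get B-coordinates <1, 2, -1>, then Q to get U-coordinates.
The result is [p]_U = <-4, -3, 0>.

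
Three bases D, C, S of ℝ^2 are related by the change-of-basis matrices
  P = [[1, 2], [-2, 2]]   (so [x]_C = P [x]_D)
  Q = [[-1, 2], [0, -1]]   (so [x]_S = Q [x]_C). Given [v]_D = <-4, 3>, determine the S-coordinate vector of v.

<26, -14>

First [v]_C = P [v]_D = <2, 14>.
Then [v]_S = Q [v]_C = <26, -14>.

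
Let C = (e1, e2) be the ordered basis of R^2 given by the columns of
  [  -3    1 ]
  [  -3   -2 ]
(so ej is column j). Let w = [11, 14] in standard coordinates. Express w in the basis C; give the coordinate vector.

Write w = c_1 e1 + c_2 e2 and solve for the c_i.
System: -3c_1 + c_2 = 11, -3c_1 - 2c_2 = 14; solving gives c_1 = -4, c_2 = -1.
Check: -4e1 - e2 = [11, 14].

[-4, -1]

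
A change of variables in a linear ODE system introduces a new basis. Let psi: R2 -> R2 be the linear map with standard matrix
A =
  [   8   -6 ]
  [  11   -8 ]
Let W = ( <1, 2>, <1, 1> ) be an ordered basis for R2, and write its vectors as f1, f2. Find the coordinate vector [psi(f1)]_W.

<-1, -3>

Compute psi(f1) = A f1 = <-4, -5> in standard coordinates.
Then write this in W-coordinates: solve for y in y_1 f1 + y_2 f2 = <-4, -5>.
This gives y = <-1, -3>, which is column 1 of [psi]_W.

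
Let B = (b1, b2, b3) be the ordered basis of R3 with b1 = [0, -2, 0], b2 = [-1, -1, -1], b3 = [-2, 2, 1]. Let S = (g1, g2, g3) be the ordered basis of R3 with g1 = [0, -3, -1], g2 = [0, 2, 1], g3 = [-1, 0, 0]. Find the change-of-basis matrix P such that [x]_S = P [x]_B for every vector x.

[[2, -1, 0], [2, -2, 1], [0, 1, 2]]

Let M have columns bj and N have columns gj. Then for every x, N [x]_S = x = M [x]_B, so P = N^(-1) M.
Since det N = 1, N^(-1) has integer entries; multiplying gives P = [[2, -1, 0], [2, -2, 1], [0, 1, 2]].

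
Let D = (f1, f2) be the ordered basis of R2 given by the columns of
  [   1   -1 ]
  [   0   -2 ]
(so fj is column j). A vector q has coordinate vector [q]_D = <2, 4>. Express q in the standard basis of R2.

q = M [q]_D, where M has columns f1, f2.
Carrying out the matrix-vector product, q = <-2, -8>.

<-2, -8>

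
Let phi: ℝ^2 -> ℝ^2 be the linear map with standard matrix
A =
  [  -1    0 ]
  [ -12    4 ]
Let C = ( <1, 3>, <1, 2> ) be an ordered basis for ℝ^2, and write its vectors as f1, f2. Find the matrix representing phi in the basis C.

Let P have columns f1, f2. Then [phi]_C = P^(-1) A P.
Here det P = -1, so P^(-1) is integer; computing A P first and then P^(-1)(A P) gives [[2, -2], [-3, 1]].

[[2, -2], [-3, 1]]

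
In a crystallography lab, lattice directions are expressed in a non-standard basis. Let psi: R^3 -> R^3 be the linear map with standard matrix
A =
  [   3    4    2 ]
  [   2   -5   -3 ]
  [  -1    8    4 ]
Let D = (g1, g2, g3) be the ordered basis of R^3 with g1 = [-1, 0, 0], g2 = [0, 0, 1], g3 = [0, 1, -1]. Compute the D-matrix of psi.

[[3, -2, -2], [-1, 1, 2], [-2, -3, -2]]

Let P have columns g1, ..., g3. Then [psi]_D = P^(-1) A P.
Here det P = 1, so P^(-1) is integer; computing A P first and then P^(-1)(A P) gives [[3, -2, -2], [-1, 1, 2], [-2, -3, -2]].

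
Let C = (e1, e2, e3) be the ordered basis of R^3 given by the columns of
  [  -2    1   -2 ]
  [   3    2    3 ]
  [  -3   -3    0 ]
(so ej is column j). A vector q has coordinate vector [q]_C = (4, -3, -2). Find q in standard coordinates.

The coordinates say q = 4e1 - 3e2 - 2e3; adding the scaled basis vectors gives (-7, 0, -3).

(-7, 0, -3)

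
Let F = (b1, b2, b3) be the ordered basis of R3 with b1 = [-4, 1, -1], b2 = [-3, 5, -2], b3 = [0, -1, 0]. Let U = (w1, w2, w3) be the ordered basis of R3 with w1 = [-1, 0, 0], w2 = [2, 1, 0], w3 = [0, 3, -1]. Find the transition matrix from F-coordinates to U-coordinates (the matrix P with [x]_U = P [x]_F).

[[0, 1, -2], [-2, -1, -1], [1, 2, 0]]

Column j of P is [bj]_U, since P maps F-coordinates to U-coordinates.
Expressing b1 in U: b1 = 0·w1 - 2w2 + w3, so column 1 of P is [0, -2, 1].
Doing the same for each bj gives P = [[0, 1, -2], [-2, -1, -1], [1, 2, 0]].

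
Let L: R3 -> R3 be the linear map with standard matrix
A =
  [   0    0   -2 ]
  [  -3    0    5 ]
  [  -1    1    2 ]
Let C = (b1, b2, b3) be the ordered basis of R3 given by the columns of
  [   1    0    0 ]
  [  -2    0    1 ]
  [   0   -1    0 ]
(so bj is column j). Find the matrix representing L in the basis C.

With P the matrix whose columns are b1, ..., b3, [L]_C = P^(-1) A P.
Column by column: L(b1) = A b1 = (0, -3, -3); its C-coordinates (0, 3, -3) give column 1.
Continuing for each basis vector yields [L]_C = [[0, 2, 0], [3, 2, -1], [-3, -1, 0]].

[[0, 2, 0], [3, 2, -1], [-3, -1, 0]]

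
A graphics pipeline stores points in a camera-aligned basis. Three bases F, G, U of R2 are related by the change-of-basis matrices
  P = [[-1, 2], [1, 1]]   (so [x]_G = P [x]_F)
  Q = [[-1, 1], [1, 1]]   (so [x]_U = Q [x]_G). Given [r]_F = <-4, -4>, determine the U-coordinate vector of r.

<-4, -12>

First [r]_G = P [r]_F = <-4, -8>.
Then [r]_U = Q [r]_G = <-4, -12>.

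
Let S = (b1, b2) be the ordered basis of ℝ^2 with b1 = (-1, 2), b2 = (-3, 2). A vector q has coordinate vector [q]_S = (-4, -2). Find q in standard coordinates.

By definition q = -4b1 - 2b2.
Summing componentwise gives (10, -12).

(10, -12)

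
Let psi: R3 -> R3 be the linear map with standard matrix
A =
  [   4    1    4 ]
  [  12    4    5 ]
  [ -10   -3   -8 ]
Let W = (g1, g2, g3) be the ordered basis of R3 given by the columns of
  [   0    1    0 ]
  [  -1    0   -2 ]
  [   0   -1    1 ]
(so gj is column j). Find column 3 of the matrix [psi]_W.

[3, 2, 0]

Column 3 of [psi]_W is the W-coordinate vector of psi(g3).
In standard coordinates psi(g3) = A g3 = [2, -3, -2].
Converting to W: [2, -3, -2] = 3g1 + 2g2 + 0·g3, so the coordinate vector is [3, 2, 0].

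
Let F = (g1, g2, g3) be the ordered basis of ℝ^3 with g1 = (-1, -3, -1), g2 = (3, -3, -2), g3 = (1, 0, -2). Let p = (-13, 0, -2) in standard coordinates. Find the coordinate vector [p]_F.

Write p = c_1 g1 + ... + c_3 g3 and solve for the c_i.
Solving this 3x3 system gives c = (4, -4, 3).
Check: 4g1 - 4g2 + 3g3 = (-13, 0, -2).

(4, -4, 3)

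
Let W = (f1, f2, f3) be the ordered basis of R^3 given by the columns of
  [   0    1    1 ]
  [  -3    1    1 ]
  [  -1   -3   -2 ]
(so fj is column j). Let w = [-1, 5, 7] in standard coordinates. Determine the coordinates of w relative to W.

[-2, -3, 2]

[w]_W is the unique c with M c = w, where M has columns f1, ..., f3.
Row-reducing the augmented matrix [M | w] gives c = (-2, -3, 2).
Check: -2f1 - 3f2 + 2f3 = [-1, 5, 7].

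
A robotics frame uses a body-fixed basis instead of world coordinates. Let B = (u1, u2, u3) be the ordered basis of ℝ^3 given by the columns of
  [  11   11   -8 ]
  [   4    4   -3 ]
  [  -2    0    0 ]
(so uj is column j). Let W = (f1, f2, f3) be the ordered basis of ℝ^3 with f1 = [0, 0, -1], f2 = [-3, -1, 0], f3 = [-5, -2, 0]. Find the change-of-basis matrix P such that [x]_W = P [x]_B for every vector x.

Column j of P is [uj]_W, since P maps B-coordinates to W-coordinates.
Expressing u1 in W: u1 = 2f1 - 2f2 - f3, so column 1 of P is [2, -2, -1].
Doing the same for each uj gives P = [[2, 0, 0], [-2, -2, 1], [-1, -1, 1]].

[[2, 0, 0], [-2, -2, 1], [-1, -1, 1]]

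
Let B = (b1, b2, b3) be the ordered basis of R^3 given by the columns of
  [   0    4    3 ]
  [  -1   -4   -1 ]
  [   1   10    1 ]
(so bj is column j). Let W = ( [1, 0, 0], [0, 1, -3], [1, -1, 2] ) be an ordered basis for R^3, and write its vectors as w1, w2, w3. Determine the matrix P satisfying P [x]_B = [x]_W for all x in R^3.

[[-2, 2, 1], [1, -2, 1], [2, 2, 2]]

Take x = bj: its B-coordinates are the j-th standard unit vector, so P e_j — column j of P — equals [bj]_W.
b1 = -2w1 + w2 + 2w3, giving column 1 = [-2, 1, 2]; repeating for each j gives P = [[-2, 2, 1], [1, -2, 1], [2, 2, 2]].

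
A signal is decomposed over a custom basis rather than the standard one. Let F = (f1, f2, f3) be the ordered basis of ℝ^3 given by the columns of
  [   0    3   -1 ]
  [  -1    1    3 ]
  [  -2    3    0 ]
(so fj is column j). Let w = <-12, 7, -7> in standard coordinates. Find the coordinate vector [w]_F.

Write w = c_1 f1 + ... + c_3 f3 and solve for the c_i.
Row-reducing the augmented matrix [M | w] gives c = (-1, -3, 3).
Check: -f1 - 3f2 + 3f3 = <-12, 7, -7>.

<-1, -3, 3>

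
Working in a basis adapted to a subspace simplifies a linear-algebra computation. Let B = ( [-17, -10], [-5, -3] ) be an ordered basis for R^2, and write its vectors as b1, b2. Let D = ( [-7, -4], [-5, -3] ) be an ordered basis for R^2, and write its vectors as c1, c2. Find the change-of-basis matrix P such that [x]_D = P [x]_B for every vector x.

[[1, 0], [2, 1]]

Take x = bj: its B-coordinates are the j-th standard unit vector, so P e_j — column j of P — equals [bj]_D.
b1 = c1 + 2c2, giving column 1 = [1, 2]; repeating for each j gives P = [[1, 0], [2, 1]].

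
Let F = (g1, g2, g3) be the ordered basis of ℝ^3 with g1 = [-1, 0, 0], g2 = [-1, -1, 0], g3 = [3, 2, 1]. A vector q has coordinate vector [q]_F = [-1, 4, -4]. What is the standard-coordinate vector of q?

q = M [q]_F, where M has columns g1, ..., g3.
Carrying out the matrix-vector product, q = [-15, -12, -4].

[-15, -12, -4]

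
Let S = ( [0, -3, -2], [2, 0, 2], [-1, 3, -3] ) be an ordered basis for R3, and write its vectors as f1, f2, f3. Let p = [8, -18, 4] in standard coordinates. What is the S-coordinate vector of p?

We seek scalars with c_1 f1 + ... + c_3 f3 = p; equivalently solve M c = p where the columns of M are f1, ..., f3.
Solving this 3x3 system gives c = (4, 3, -2).
Check: 4f1 + 3f2 - 2f3 = [8, -18, 4].

[4, 3, -2]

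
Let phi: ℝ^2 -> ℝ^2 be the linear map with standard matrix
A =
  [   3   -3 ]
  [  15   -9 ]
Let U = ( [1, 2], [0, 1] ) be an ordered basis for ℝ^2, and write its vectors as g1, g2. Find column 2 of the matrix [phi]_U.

Column 2 of [phi]_U is the U-coordinate vector of phi(g2).
In standard coordinates phi(g2) = A g2 = [-3, -9].
Converting to U: [-3, -9] = -3g1 - 3g2, so the coordinate vector is [-3, -3].

[-3, -3]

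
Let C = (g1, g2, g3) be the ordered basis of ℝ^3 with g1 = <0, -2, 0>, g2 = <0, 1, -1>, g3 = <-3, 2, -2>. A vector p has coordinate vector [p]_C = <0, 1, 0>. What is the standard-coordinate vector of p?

The coordinates say p = 0·g1 + g2 + 0·g3; adding the scaled basis vectors gives <0, 1, -1>.

<0, 1, -1>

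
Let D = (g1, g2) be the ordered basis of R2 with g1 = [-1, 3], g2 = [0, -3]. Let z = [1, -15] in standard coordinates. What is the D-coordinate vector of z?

[-1, 4]

We seek scalars with c_1 g1 + c_2 g2 = z; equivalently solve M c = z where the columns of M are g1, g2.
System: -c_1 + 0c_2 = 1, 3c_1 - 3c_2 = -15; solving gives c_1 = -1, c_2 = 4.
Check: -g1 + 4g2 = [1, -15].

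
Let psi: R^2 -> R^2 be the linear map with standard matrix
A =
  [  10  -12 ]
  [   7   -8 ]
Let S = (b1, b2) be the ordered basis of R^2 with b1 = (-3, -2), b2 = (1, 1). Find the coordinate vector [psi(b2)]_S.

(1, 1)

Compute psi(b2) = A b2 = (-2, -1) in standard coordinates.
Then write this in S-coordinates: solve for y in y_1 b1 + y_2 b2 = (-2, -1).
This gives y = (1, 1), which is column 2 of [psi]_S.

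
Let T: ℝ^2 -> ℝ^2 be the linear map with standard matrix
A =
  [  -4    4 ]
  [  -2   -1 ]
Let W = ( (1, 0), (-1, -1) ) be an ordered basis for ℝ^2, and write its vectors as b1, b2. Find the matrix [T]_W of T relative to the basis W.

[[-2, -3], [2, -3]]

With P the matrix whose columns are b1, b2, [T]_W = P^(-1) A P.
Column by column: T(b1) = A b1 = (-4, -2); its W-coordinates (-2, 2) give column 1.
Continuing for each basis vector yields [T]_W = [[-2, -3], [2, -3]].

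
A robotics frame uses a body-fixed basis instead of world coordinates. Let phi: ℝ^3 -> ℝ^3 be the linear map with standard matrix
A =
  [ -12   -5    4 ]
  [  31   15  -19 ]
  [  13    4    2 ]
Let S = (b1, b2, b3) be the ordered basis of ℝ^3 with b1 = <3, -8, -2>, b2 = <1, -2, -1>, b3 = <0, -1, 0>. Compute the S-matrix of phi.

[[-1, -3, 1], [-1, 3, 2], [-1, -2, 3]]

The j-th column of [phi]_S is [phi(bj)]_S.
phi(b1) = A b1 = <-4, 11, 3> = -b1 - b2 - b3, so column 1 is <-1, -1, -1>.
Repeating for b2, b3 and assembling the columns gives [[-1, -3, 1], [-1, 3, 2], [-1, -2, 3]].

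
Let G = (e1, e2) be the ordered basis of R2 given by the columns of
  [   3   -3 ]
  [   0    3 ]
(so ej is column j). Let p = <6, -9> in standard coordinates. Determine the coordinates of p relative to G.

Write p = c_1 e1 + c_2 e2 and solve for the c_i.
System: 3c_1 - 3c_2 = 6, 0c_1 + 3c_2 = -9; solving gives c_1 = -1, c_2 = -3.
Check: -e1 - 3e2 = <6, -9>.

<-1, -3>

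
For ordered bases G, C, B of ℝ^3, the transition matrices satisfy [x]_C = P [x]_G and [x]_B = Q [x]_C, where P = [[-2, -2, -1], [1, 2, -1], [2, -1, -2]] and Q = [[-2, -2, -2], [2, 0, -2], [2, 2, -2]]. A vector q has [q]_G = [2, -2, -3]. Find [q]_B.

Composing the changes, [q]_B = Q P [q]_G.
Q P = [[-2, 2, 8], [-8, -2, 2], [-6, 2, 0]]; applying this to [2, -2, -3] gives [-32, -18, -16].

[-32, -18, -16]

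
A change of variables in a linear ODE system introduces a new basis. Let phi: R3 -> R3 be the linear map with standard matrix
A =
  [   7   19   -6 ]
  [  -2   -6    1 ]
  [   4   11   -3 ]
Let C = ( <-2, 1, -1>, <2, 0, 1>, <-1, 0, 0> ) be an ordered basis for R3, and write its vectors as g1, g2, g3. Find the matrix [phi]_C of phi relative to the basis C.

[[-3, -3, 2], [3, 2, -2], [1, 2, -1]]

With P the matrix whose columns are g1, ..., g3, [phi]_C = P^(-1) A P.
Column by column: phi(g1) = A g1 = <11, -3, 6>; its C-coordinates <-3, 3, 1> give column 1.
Continuing for each basis vector yields [phi]_C = [[-3, -3, 2], [3, 2, -2], [1, 2, -1]].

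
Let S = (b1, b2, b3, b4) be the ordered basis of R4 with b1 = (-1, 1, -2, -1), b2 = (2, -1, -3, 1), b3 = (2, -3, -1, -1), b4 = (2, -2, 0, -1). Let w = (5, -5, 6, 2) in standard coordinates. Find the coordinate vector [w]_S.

We seek scalars with c_1 b1 + ... + c_4 b4 = w; equivalently solve M c = w where the columns of M are b1, ..., b4.
Gaussian elimination on [M | w] yields c = (-3, 0, 0, 1).
Check: -3b1 + 0·b2 + 0·b3 + b4 = (5, -5, 6, 2).

(-3, 0, 0, 1)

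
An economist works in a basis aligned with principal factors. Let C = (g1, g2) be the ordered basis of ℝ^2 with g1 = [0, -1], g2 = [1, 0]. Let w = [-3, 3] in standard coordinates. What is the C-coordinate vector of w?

[w]_C is the unique c with M c = w, where M has columns g1, g2.
System: 0c_1 + c_2 = -3, -c_1 + 0c_2 = 3; solving gives c_1 = -3, c_2 = -3.
Check: -3g1 - 3g2 = [-3, 3].

[-3, -3]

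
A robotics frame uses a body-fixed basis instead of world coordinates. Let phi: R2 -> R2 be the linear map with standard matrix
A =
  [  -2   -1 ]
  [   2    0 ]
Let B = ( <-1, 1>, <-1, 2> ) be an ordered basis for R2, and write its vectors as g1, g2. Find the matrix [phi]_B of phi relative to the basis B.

The j-th column of [phi]_B is [phi(gj)]_B.
phi(g1) = A g1 = <1, -2> = 0·g1 - g2, so column 1 is <0, -1>.
Repeating for g2 and assembling the columns gives [[0, 2], [-1, -2]].

[[0, 2], [-1, -2]]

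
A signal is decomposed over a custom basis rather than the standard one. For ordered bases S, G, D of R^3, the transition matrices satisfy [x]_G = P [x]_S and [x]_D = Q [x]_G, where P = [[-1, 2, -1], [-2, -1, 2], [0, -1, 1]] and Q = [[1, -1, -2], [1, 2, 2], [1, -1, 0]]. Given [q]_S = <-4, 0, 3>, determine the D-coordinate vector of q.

<-19, 35, -13>

Apply P to get G-coordinates <1, 14, 3>, then Q to get D-coordinates.
The result is [q]_D = <-19, 35, -13>.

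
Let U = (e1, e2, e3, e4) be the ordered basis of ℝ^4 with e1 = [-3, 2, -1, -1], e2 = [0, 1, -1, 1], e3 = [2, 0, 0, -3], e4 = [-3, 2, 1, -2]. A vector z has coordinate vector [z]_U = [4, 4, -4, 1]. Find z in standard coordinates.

z = M [z]_U, where M has columns e1, ..., e4.
Carrying out the matrix-vector product, z = [-23, 14, -7, 10].

[-23, 14, -7, 10]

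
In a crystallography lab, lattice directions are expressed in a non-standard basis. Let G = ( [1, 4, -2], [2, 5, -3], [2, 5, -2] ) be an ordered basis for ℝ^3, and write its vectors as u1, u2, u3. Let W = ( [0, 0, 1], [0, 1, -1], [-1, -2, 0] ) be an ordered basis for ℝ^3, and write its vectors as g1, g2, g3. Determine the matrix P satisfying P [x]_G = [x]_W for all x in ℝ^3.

[[0, -2, -1], [2, 1, 1], [-1, -2, -2]]

Take x = uj: its G-coordinates are the j-th standard unit vector, so P e_j — column j of P — equals [uj]_W.
u1 = 0·g1 + 2g2 - g3, giving column 1 = [0, 2, -1]; repeating for each j gives P = [[0, -2, -1], [2, 1, 1], [-1, -2, -2]].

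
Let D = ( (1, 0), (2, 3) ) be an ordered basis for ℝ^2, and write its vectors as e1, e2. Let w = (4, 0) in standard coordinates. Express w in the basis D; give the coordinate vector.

(4, 0)

We seek scalars with c_1 e1 + c_2 e2 = w; equivalently solve M c = w where the columns of M are e1, e2.
System: c_1 + 2c_2 = 4, 0c_1 + 3c_2 = 0; solving gives c_1 = 4, c_2 = 0.
Check: 4e1 + 0·e2 = (4, 0).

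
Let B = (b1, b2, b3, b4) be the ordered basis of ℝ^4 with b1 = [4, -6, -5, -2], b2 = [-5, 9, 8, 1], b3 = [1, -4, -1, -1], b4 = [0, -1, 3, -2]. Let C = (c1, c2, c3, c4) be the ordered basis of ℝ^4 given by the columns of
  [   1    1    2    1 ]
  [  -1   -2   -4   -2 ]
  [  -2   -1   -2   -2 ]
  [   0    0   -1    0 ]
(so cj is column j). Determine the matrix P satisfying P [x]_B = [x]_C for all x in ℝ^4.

[[2, -1, -2, -1], [-1, 0, -1, -1], [2, -1, 1, 2], [-1, -2, 2, -2]]

Column j of P is [bj]_C, since P maps B-coordinates to C-coordinates.
Expressing b1 in C: b1 = 2c1 - c2 + 2c3 - c4, so column 1 of P is [2, -1, 2, -1].
Doing the same for each bj gives P = [[2, -1, -2, -1], [-1, 0, -1, -1], [2, -1, 1, 2], [-1, -2, 2, -2]].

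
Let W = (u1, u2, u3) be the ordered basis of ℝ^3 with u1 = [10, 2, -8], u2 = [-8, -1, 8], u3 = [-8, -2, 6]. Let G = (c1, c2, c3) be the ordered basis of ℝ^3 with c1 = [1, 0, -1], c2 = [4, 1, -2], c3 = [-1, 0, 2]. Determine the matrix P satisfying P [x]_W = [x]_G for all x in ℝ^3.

Take x = uj: its W-coordinates are the j-th standard unit vector, so P e_j — column j of P — equals [uj]_G.
u1 = 0·c1 + 2c2 - 2c3, giving column 1 = [0, 2, -2]; repeating for each j gives P = [[0, -2, 2], [2, -1, -2], [-2, 2, 2]].

[[0, -2, 2], [2, -1, -2], [-2, 2, 2]]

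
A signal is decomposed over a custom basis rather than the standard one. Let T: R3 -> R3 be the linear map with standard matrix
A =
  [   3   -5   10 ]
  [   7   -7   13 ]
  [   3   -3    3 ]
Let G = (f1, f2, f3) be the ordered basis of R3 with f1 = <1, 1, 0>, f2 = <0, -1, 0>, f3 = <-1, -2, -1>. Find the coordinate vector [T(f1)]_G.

<-2, -2, 0>

Column 1 of [T]_G is the G-coordinate vector of T(f1).
In standard coordinates T(f1) = A f1 = <-2, 0, 0>.
Converting to G: <-2, 0, 0> = -2f1 - 2f2 + 0·f3, so the coordinate vector is <-2, -2, 0>.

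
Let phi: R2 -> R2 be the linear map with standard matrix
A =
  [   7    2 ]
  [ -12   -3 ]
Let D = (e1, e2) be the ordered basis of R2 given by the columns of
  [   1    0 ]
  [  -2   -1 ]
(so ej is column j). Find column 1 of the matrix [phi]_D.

Compute phi(e1) = A e1 = [3, -6] in standard coordinates.
Then write this in D-coordinates: solve for y in y_1 e1 + y_2 e2 = [3, -6].
This gives y = [3, 0], which is column 1 of [phi]_D.

[3, 0]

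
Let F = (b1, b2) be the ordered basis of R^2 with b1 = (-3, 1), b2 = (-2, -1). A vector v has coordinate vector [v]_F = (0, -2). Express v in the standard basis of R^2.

(4, 2)

v = M [v]_F, where M has columns b1, b2.
Carrying out the matrix-vector product, v = (4, 2).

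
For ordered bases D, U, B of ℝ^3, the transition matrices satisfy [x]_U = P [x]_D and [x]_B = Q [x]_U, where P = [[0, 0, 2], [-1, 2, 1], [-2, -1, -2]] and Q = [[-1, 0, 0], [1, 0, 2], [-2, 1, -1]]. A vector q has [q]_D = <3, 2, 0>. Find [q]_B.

<0, -16, 9>

Apply P to get U-coordinates <0, 1, -8>, then Q to get B-coordinates.
The result is [q]_B = <0, -16, 9>.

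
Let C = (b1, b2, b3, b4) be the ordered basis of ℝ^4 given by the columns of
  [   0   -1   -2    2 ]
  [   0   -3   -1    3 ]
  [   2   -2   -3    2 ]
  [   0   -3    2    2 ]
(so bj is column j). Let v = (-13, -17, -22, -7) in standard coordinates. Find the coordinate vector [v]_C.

(-3, 1, 2, -4)

Write v = c_1 b1 + ... + c_4 b4 and solve for the c_i.
Solving this 4x4 system gives c = (-3, 1, 2, -4).
Check: -3b1 + b2 + 2b3 - 4b4 = (-13, -17, -22, -7).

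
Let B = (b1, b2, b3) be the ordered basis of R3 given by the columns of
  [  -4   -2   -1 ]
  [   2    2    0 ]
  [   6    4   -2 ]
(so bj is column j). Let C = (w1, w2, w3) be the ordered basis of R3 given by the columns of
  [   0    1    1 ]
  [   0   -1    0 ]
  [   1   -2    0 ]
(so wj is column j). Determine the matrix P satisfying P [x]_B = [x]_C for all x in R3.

[[2, 0, -2], [-2, -2, 0], [-2, 0, -1]]

Let M have columns bj and N have columns wj. Then for every x, N [x]_C = x = M [x]_B, so P = N^(-1) M.
Since det N = 1, N^(-1) has integer entries; multiplying gives P = [[2, 0, -2], [-2, -2, 0], [-2, 0, -1]].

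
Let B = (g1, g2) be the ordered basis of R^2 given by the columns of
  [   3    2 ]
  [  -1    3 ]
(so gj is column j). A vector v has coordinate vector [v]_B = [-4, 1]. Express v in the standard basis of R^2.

The coordinates say v = -4g1 + g2; adding the scaled basis vectors gives [-10, 7].

[-10, 7]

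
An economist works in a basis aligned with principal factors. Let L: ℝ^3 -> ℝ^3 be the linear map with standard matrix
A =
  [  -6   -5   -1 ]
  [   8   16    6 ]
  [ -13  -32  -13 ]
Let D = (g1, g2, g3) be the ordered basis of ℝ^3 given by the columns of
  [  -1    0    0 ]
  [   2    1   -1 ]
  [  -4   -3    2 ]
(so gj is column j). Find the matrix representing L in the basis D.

[[0, 2, -3], [-1, -3, 2], [-1, 3, 0]]

With P the matrix whose columns are g1, ..., g3, [L]_D = P^(-1) A P.
Column by column: L(g1) = A g1 = [0, 0, 1]; its D-coordinates [0, -1, -1] give column 1.
Continuing for each basis vector yields [L]_D = [[0, 2, -3], [-1, -3, 2], [-1, 3, 0]].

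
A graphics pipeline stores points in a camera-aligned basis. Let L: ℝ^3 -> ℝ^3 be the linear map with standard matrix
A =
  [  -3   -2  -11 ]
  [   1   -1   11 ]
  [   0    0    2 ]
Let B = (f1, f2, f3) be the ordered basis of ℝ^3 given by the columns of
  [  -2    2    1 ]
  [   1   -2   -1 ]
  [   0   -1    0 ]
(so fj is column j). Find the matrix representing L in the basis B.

[[-1, -2, -1], [0, 2, 0], [2, 1, -3]]

Let P have columns f1, ..., f3. Then [L]_B = P^(-1) A P.
Here det P = 1, so P^(-1) is integer; computing A P first and then P^(-1)(A P) gives [[-1, -2, -1], [0, 2, 0], [2, 1, -3]].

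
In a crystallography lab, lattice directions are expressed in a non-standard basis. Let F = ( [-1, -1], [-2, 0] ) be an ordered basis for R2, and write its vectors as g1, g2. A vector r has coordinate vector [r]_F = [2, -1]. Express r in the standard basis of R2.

The coordinates say r = 2g1 - g2; adding the scaled basis vectors gives [0, -2].

[0, -2]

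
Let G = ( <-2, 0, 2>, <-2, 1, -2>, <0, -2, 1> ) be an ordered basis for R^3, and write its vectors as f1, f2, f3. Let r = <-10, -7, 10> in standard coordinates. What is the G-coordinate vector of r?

Write r = c_1 f1 + ... + c_3 f3 and solve for the c_i.
Row-reducing the augmented matrix [M | r] gives c = (4, 1, 4).
Check: 4f1 + f2 + 4f3 = <-10, -7, 10>.

<4, 1, 4>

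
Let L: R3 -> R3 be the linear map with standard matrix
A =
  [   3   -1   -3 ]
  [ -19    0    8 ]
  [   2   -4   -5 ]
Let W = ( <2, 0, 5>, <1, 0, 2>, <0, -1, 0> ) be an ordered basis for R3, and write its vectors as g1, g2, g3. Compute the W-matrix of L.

Let P have columns g1, ..., g3. Then [L]_W = P^(-1) A P.
Here det P = -1, so P^(-1) is integer; computing A P first and then P^(-1)(A P) gives [[-3, -2, 2], [-3, 1, -3], [-2, 3, 0]].

[[-3, -2, 2], [-3, 1, -3], [-2, 3, 0]]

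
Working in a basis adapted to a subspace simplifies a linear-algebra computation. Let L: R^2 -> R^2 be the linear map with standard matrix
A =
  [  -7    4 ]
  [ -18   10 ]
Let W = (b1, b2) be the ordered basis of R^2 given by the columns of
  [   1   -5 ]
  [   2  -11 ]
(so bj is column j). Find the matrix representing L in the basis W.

[[1, 1], [0, 2]]

The j-th column of [L]_W is [L(bj)]_W.
L(b1) = A b1 = <1, 2> = b1 + 0·b2, so column 1 is <1, 0>.
Repeating for b2 and assembling the columns gives [[1, 1], [0, 2]].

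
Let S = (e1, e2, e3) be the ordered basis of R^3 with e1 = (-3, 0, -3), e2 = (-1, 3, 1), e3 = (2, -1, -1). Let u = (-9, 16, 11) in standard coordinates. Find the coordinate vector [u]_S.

(-1, 4, -4)

We seek scalars with c_1 e1 + ... + c_3 e3 = u; equivalently solve M c = u where the columns of M are e1, ..., e3.
Solving this 3x3 system gives c = (-1, 4, -4).
Check: -e1 + 4e2 - 4e3 = (-9, 16, 11).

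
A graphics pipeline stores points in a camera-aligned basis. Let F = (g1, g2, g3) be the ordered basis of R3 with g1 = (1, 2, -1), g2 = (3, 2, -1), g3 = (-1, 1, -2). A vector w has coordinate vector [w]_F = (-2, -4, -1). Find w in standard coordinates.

w = M [w]_F, where M has columns g1, ..., g3.
Carrying out the matrix-vector product, w = (-13, -13, 8).

(-13, -13, 8)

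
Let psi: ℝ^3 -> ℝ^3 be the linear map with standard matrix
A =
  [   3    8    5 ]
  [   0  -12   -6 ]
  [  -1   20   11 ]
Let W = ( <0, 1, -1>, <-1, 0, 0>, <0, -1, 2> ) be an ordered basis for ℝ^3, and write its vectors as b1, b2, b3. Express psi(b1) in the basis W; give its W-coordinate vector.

Compute psi(b1) = A b1 = <3, -6, 9> in standard coordinates.
Then write this in W-coordinates: solve for y in y_1 b1 + ... + y_3 b3 = <3, -6, 9>.
This gives y = <-3, -3, 3>, which is column 1 of [psi]_W.

<-3, -3, 3>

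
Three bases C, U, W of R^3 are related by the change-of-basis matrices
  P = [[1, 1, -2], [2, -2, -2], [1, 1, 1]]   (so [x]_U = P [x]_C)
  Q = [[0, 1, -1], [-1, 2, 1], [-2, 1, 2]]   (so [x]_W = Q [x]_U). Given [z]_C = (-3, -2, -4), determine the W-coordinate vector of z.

First [z]_U = P [z]_C = (3, 6, -9).
Then [z]_W = Q [z]_U = (15, 0, -18).

(15, 0, -18)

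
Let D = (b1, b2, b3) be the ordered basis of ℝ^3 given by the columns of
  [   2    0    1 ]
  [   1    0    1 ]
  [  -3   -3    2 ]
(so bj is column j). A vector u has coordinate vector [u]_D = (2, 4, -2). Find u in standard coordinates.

u = M [u]_D, where M has columns b1, ..., b3.
Carrying out the matrix-vector product, u = (2, 0, -22).

(2, 0, -22)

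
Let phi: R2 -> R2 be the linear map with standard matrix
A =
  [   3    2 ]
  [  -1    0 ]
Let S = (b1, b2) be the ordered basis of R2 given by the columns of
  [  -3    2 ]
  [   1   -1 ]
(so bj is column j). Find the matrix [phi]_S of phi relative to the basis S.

[[1, 0], [-2, 2]]

With P the matrix whose columns are b1, b2, [phi]_S = P^(-1) A P.
Column by column: phi(b1) = A b1 = [-7, 3]; its S-coordinates [1, -2] give column 1.
Continuing for each basis vector yields [phi]_S = [[1, 0], [-2, 2]].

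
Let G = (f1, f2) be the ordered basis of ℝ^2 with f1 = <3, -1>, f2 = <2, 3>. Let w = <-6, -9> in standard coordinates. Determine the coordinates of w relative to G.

<0, -3>

We seek scalars with c_1 f1 + c_2 f2 = w; equivalently solve M c = w where the columns of M are f1, f2.
System: 3c_1 + 2c_2 = -6, -c_1 + 3c_2 = -9; solving gives c_1 = 0, c_2 = -3.
Check: 0·f1 - 3f2 = <-6, -9>.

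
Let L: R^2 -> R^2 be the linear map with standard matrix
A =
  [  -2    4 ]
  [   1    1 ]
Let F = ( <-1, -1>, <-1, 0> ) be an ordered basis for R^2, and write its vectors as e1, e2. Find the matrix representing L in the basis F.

The j-th column of [L]_F is [L(ej)]_F.
L(e1) = A e1 = <-2, -2> = 2e1 + 0·e2, so column 1 is <2, 0>.
Repeating for e2 and assembling the columns gives [[2, 1], [0, -3]].

[[2, 1], [0, -3]]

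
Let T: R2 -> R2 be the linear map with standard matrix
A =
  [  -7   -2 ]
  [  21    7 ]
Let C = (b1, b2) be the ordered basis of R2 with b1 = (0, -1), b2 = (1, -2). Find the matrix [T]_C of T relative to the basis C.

The j-th column of [T]_C is [T(bj)]_C.
T(b1) = A b1 = (2, -7) = 3b1 + 2b2, so column 1 is (3, 2).
Repeating for b2 and assembling the columns gives [[3, -1], [2, -3]].

[[3, -1], [2, -3]]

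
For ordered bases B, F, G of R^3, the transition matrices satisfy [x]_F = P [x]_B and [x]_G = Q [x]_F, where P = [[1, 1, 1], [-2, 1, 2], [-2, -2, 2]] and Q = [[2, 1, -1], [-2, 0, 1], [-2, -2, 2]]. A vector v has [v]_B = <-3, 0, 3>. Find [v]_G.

<0, 12, 0>

Composing the changes, [v]_G = Q P [v]_B.
Q P = [[2, 5, 2], [-4, -4, 0], [-2, -8, -2]]; applying this to <-3, 0, 3> gives <0, 12, 0>.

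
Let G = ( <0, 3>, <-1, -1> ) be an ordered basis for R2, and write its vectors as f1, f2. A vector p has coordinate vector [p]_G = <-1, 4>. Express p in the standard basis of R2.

<-4, -7>

p = M [p]_G, where M has columns f1, f2.
Carrying out the matrix-vector product, p = <-4, -7>.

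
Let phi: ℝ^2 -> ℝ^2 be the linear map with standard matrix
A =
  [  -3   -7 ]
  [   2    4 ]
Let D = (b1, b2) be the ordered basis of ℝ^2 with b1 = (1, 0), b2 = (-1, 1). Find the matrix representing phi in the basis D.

The j-th column of [phi]_D is [phi(bj)]_D.
phi(b1) = A b1 = (-3, 2) = -b1 + 2b2, so column 1 is (-1, 2).
Repeating for b2 and assembling the columns gives [[-1, -2], [2, 2]].

[[-1, -2], [2, 2]]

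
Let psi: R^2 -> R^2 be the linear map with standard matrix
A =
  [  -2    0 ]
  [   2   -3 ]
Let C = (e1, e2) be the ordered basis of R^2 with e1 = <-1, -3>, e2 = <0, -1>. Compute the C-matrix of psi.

Let P have columns e1, e2. Then [psi]_C = P^(-1) A P.
Here det P = 1, so P^(-1) is integer; computing A P first and then P^(-1)(A P) gives [[-2, 0], [-1, -3]].

[[-2, 0], [-1, -3]]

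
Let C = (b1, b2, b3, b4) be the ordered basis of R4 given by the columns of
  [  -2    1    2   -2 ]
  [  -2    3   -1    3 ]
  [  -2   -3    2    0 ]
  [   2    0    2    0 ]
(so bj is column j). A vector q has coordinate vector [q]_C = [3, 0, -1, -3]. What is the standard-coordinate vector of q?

[-2, -14, -8, 4]

q = M [q]_C, where M has columns b1, ..., b4.
Carrying out the matrix-vector product, q = [-2, -14, -8, 4].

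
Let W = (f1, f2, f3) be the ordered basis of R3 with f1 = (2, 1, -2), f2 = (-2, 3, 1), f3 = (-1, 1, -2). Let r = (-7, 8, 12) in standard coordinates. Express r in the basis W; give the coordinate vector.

We seek scalars with c_1 f1 + ... + c_3 f3 = r; equivalently solve M c = r where the columns of M are f1, ..., f3.
Solving this 3x3 system gives c = (-1, 4, -3).
Check: -f1 + 4f2 - 3f3 = (-7, 8, 12).

(-1, 4, -3)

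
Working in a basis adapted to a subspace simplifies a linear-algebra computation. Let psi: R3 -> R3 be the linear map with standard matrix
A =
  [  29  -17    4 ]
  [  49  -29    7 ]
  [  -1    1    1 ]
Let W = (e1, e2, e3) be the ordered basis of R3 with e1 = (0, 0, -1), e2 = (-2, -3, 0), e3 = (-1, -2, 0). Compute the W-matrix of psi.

[[1, 1, 1], [1, 3, -1], [2, 1, -3]]

Let P have columns e1, ..., e3. Then [psi]_W = P^(-1) A P.
Here det P = -1, so P^(-1) is integer; computing A P first and then P^(-1)(A P) gives [[1, 1, 1], [1, 3, -1], [2, 1, -3]].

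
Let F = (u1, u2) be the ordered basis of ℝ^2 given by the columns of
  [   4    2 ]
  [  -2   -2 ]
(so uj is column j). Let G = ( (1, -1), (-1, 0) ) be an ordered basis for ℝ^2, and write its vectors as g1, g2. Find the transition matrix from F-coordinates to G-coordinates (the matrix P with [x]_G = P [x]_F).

[[2, 2], [-2, 0]]

Column j of P is [uj]_G, since P maps F-coordinates to G-coordinates.
Expressing u1 in G: u1 = 2g1 - 2g2, so column 1 of P is (2, -2).
Doing the same for each uj gives P = [[2, 2], [-2, 0]].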